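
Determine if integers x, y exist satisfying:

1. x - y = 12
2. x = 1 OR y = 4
Yes

Take x = 16, y = 4. Substituting into each constraint:
  (1) 16 + (-4) = 12 ✓
  (2) y = 4, target 4 ✓ (second branch holds)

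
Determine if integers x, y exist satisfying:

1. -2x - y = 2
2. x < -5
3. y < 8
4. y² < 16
No

A contradictory subset is {-2x - y = 2, x < -5, y < 8}. No integer assignment can satisfy these jointly:

  - -2x - y = 2: is a linear equation tying the variables together
  - x < -5: bounds one variable relative to a constant
  - y < 8: bounds one variable relative to a constant

Range argument: with x ∈ [−∞, -6], y ∈ [−∞, 7], the left side of the equation is at least 5, but the right side is 2 < 5. No integer solution exists.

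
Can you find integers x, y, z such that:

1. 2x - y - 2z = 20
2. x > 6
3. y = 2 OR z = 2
Yes

Take x = 7, y = -10, z = 2. Substituting into each constraint:
  (1) 2(7) + 10 - 2(2) = 20 ✓
  (2) 7 > 6 ✓
  (3) z = 2, target 2 ✓ (second branch holds)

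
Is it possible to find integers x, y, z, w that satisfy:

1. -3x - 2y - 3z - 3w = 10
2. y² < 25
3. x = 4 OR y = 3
Yes

Take x = 4, y = -2, z = 0, w = -6. Substituting into each constraint:
  (1) -3(4) - 2(-2) - 3(0) - 3(-6) = 10 ✓
  (2) y² = (-2)² = 4, and 4 < 25 ✓
  (3) x = 4, target 4 ✓ (first branch holds)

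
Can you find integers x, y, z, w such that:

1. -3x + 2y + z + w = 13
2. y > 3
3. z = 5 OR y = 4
Yes

Take x = 0, y = 4, z = 5, w = 0. Substituting into each constraint:
  (1) -3(0) + 2(4) + 5 + 0 = 13 ✓
  (2) 4 > 3 ✓
  (3) z = 5, target 5 ✓ (first branch holds)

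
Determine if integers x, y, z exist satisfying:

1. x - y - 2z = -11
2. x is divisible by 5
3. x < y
Yes

Take x = 0, y = 1, z = 5. Substituting into each constraint:
  (1) 0 + (-1) - 2(5) = -11 ✓
  (2) 0 = 5 × 0, remainder 0 ✓
  (3) 0 < 1 ✓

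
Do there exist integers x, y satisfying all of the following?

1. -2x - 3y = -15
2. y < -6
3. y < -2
Yes

Take x = 18, y = -7. Substituting into each constraint:
  (1) -2(18) - 3(-7) = -15 ✓
  (2) -7 < -6 ✓
  (3) -7 < -2 ✓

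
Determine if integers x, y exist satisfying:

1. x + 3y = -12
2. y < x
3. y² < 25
Yes

Take x = 0, y = -4. Substituting into each constraint:
  (1) 0 + 3(-4) = -12 ✓
  (2) -4 < 0 ✓
  (3) y² = (-4)² = 16, and 16 < 25 ✓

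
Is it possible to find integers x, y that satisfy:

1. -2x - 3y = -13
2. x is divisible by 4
Yes

Take x = -4, y = 7. Substituting into each constraint:
  (1) -2(-4) - 3(7) = -13 ✓
  (2) -4 = 4 × -1, remainder 0 ✓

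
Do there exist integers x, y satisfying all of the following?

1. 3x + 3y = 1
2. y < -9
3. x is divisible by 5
No

Even the single constraint (3x + 3y = 1) is infeasible over the integers.

  - 3x + 3y = 1: every term on the left is divisible by 3, so the LHS ≡ 0 (mod 3), but the RHS 1 is not — no integer solution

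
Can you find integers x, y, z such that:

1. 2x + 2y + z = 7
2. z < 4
Yes

Take x = 3, y = 0, z = 1. Substituting into each constraint:
  (1) 2(3) + 2(0) + 1 = 7 ✓
  (2) 1 < 4 ✓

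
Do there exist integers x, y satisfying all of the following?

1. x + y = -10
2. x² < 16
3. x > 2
Yes

Take x = 3, y = -13. Substituting into each constraint:
  (1) 3 + (-13) = -10 ✓
  (2) x² = (3)² = 9, and 9 < 16 ✓
  (3) 3 > 2 ✓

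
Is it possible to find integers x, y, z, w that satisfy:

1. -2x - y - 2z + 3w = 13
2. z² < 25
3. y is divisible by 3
Yes

Take x = 2, y = 0, z = 2, w = 7. Substituting into each constraint:
  (1) -2(2) + 0 - 2(2) + 3(7) = 13 ✓
  (2) z² = (2)² = 4, and 4 < 25 ✓
  (3) 0 = 3 × 0, remainder 0 ✓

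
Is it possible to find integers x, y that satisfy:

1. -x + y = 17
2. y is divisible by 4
Yes

Take x = -17, y = 0. Substituting into each constraint:
  (1) 17 + 0 = 17 ✓
  (2) 0 = 4 × 0, remainder 0 ✓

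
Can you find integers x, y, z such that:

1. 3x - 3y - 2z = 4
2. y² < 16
Yes

Take x = 2, y = 0, z = 1. Substituting into each constraint:
  (1) 3(2) - 3(0) - 2(1) = 4 ✓
  (2) y² = (0)² = 0, and 0 < 16 ✓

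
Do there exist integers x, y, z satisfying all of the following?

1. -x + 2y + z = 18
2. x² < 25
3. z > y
Yes

Take x = 0, y = 5, z = 8. Substituting into each constraint:
  (1) 0 + 2(5) + 8 = 18 ✓
  (2) x² = (0)² = 0, and 0 < 25 ✓
  (3) 8 > 5 ✓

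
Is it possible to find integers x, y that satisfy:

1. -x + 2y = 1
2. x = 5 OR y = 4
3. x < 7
Yes

Take x = 5, y = 3. Substituting into each constraint:
  (1) (-5) + 2(3) = 1 ✓
  (2) x = 5, target 5 ✓ (first branch holds)
  (3) 5 < 7 ✓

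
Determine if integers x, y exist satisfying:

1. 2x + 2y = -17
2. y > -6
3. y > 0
No

Even the single constraint (2x + 2y = -17) is infeasible over the integers.

  - 2x + 2y = -17: every term on the left is divisible by 2, so the LHS ≡ 0 (mod 2), but the RHS -17 is not — no integer solution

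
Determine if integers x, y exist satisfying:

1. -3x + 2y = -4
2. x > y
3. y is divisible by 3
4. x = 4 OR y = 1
No

The full constraint system is jointly infeasible over the integers. Each constraint and what it forces:

  - -3x + 2y = -4: is a linear equation tying the variables together
  - x > y: bounds one variable relative to another variable
  - y is divisible by 3: restricts y to multiples of 3
  - x = 4 OR y = 1: forces a choice: either x = 4 or y = 1

Modular obstruction: writing y = 3y', every remaining term of the linear equation is divisible by 3, so the left side is ≡ 0 (mod 3); but the right side -4 ≡ 2 (mod 3). No integers can satisfy it.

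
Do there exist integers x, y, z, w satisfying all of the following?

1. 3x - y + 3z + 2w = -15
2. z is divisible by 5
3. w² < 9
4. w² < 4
Yes

Take x = 0, y = 15, z = 0, w = 0. Substituting into each constraint:
  (1) 3(0) + (-15) + 3(0) + 2(0) = -15 ✓
  (2) 0 = 5 × 0, remainder 0 ✓
  (3) w² = (0)² = 0, and 0 < 9 ✓
  (4) w² = (0)² = 0, and 0 < 4 ✓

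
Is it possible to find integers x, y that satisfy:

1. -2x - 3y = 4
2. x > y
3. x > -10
Yes

Take x = 1, y = -2. Substituting into each constraint:
  (1) -2(1) - 3(-2) = 4 ✓
  (2) 1 > -2 ✓
  (3) 1 > -10 ✓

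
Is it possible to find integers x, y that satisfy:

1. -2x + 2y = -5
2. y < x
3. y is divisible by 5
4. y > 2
No

Even the single constraint (-2x + 2y = -5) is infeasible over the integers.

  - -2x + 2y = -5: every term on the left is divisible by 2, so the LHS ≡ 0 (mod 2), but the RHS -5 is not — no integer solution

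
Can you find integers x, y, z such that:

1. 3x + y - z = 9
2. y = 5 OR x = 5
Yes

Take x = 6, y = 5, z = 14. Substituting into each constraint:
  (1) 3(6) + 5 + (-14) = 9 ✓
  (2) y = 5, target 5 ✓ (first branch holds)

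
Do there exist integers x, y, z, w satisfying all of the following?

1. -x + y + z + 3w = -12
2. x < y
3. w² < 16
Yes

Take x = -1, y = 0, z = -13, w = 0. Substituting into each constraint:
  (1) 1 + 0 + (-13) + 3(0) = -12 ✓
  (2) -1 < 0 ✓
  (3) w² = (0)² = 0, and 0 < 16 ✓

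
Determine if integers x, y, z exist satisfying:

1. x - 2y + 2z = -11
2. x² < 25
Yes

Take x = -1, y = 5, z = 0. Substituting into each constraint:
  (1) (-1) - 2(5) + 2(0) = -11 ✓
  (2) x² = (-1)² = 1, and 1 < 25 ✓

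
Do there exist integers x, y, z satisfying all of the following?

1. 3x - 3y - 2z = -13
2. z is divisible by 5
Yes

Take x = 1, y = -8, z = 20. Substituting into each constraint:
  (1) 3(1) - 3(-8) - 2(20) = -13 ✓
  (2) 20 = 5 × 4, remainder 0 ✓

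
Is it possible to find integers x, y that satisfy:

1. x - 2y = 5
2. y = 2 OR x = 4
Yes

Take x = 9, y = 2. Substituting into each constraint:
  (1) 9 - 2(2) = 5 ✓
  (2) y = 2, target 2 ✓ (first branch holds)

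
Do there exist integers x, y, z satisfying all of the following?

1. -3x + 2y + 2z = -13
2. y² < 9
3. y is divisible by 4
Yes

Take x = 5, y = 0, z = 1. Substituting into each constraint:
  (1) -3(5) + 2(0) + 2(1) = -13 ✓
  (2) y² = (0)² = 0, and 0 < 9 ✓
  (3) 0 = 4 × 0, remainder 0 ✓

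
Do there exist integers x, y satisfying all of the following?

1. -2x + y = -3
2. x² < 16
Yes

Take x = 2, y = 1. Substituting into each constraint:
  (1) -2(2) + 1 = -3 ✓
  (2) x² = (2)² = 4, and 4 < 16 ✓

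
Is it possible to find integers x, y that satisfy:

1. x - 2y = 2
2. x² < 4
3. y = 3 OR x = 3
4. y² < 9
No

The full constraint system is jointly infeasible over the integers. Each constraint and what it forces:

  - x - 2y = 2: is a linear equation tying the variables together
  - x² < 4: restricts x to |x| ≤ 1
  - y = 3 OR x = 3: forces a choice: either y = 3 or x = 3
  - y² < 9: restricts y to |y| ≤ 2

Split on the disjunction (y = 3 OR x = 3):
  • If y = 3: this contradicts y² < 9, which requires |y| ≤ 2.
  • If x = 3: this contradicts x² < 4, which requires |x| ≤ 1.
Both branches are infeasible, so the system has no integer solution.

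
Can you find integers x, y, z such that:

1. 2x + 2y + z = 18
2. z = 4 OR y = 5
Yes

Take x = 4, y = 5, z = 0. Substituting into each constraint:
  (1) 2(4) + 2(5) + 0 = 18 ✓
  (2) y = 5, target 5 ✓ (second branch holds)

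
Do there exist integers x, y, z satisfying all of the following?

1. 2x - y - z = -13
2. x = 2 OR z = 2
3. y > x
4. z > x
Yes

Take x = 1, y = 13, z = 2. Substituting into each constraint:
  (1) 2(1) + (-13) + (-2) = -13 ✓
  (2) z = 2, target 2 ✓ (second branch holds)
  (3) 13 > 1 ✓
  (4) 2 > 1 ✓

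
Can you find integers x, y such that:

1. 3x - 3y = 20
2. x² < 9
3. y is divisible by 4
No

Even the single constraint (3x - 3y = 20) is infeasible over the integers.

  - 3x - 3y = 20: every term on the left is divisible by 3, so the LHS ≡ 0 (mod 3), but the RHS 20 is not — no integer solution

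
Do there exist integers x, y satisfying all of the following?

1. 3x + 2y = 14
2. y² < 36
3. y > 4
No

The full constraint system is jointly infeasible over the integers. Each constraint and what it forces:

  - 3x + 2y = 14: is a linear equation tying the variables together
  - y² < 36: restricts y to |y| ≤ 5
  - y > 4: bounds one variable relative to a constant

The bounds confine y to {5}. For each value, substitute into the equation:
  • y = 5: the equation gives 3x = 4, so x would not be an integer.
Every case fails, so no integer solution exists.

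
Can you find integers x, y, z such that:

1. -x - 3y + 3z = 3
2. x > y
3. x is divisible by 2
Yes

Take x = 0, y = -1, z = 0. Substituting into each constraint:
  (1) 0 - 3(-1) + 3(0) = 3 ✓
  (2) 0 > -1 ✓
  (3) 0 = 2 × 0, remainder 0 ✓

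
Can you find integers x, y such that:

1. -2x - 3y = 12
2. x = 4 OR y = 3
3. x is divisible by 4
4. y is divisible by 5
No

A contradictory subset is {-2x - 3y = 12, x = 4 OR y = 3}. No integer assignment can satisfy these jointly:

  - -2x - 3y = 12: is a linear equation tying the variables together
  - x = 4 OR y = 3: forces a choice: either x = 4 or y = 3

Split on the disjunction (x = 4 OR y = 3):
  • If x = 4: with x = 4, every remaining term of the linear equation is divisible by 3, so the left side is ≡ 0 (mod 3); but the right side 20 ≡ 2 (mod 3). No integers can satisfy it.
  • If y = 3: with y = 3, every remaining term of the linear equation is divisible by 2, so the left side is ≡ 0 (mod 2); but the right side 21 ≡ 1 (mod 2). No integers can satisfy it.
Both branches are infeasible, so the system has no integer solution.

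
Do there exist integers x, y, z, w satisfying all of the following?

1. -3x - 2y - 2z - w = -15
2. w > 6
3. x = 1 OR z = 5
Yes

Take x = 1, y = 0, z = 0, w = 12. Substituting into each constraint:
  (1) -3(1) - 2(0) - 2(0) + (-12) = -15 ✓
  (2) 12 > 6 ✓
  (3) x = 1, target 1 ✓ (first branch holds)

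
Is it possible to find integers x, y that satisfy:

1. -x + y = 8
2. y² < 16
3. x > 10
No

The full constraint system is jointly infeasible over the integers. Each constraint and what it forces:

  - -x + y = 8: is a linear equation tying the variables together
  - y² < 16: restricts y to |y| ≤ 3
  - x > 10: bounds one variable relative to a constant

Range argument: with x ∈ [11, ∞], y ∈ [-3, 3], the left side of the equation is at most -8, but the right side is 8 > -8. No integer solution exists.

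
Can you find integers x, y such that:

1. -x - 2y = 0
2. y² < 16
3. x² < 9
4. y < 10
Yes

Take x = 0, y = 0. Substituting into each constraint:
  (1) 0 - 2(0) = 0 ✓
  (2) y² = (0)² = 0, and 0 < 16 ✓
  (3) x² = (0)² = 0, and 0 < 9 ✓
  (4) 0 < 10 ✓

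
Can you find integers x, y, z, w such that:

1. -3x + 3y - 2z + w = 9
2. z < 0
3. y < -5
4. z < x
Yes

Take x = 0, y = -6, z = -1, w = 25. Substituting into each constraint:
  (1) -3(0) + 3(-6) - 2(-1) + 25 = 9 ✓
  (2) -1 < 0 ✓
  (3) -6 < -5 ✓
  (4) -1 < 0 ✓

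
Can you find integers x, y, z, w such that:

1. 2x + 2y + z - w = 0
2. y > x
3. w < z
Yes

Take x = -1, y = 0, z = 0, w = -2. Substituting into each constraint:
  (1) 2(-1) + 2(0) + 0 + 2 = 0 ✓
  (2) 0 > -1 ✓
  (3) -2 < 0 ✓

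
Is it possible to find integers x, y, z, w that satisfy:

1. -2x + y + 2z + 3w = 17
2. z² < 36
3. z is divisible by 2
Yes

Take x = 0, y = 17, z = 0, w = 0. Substituting into each constraint:
  (1) -2(0) + 17 + 2(0) + 3(0) = 17 ✓
  (2) z² = (0)² = 0, and 0 < 36 ✓
  (3) 0 = 2 × 0, remainder 0 ✓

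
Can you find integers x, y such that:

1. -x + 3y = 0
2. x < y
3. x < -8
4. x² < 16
No

A contradictory subset is {x < -8, x² < 16}. No integer assignment can satisfy these jointly:

  - x < -8: bounds one variable relative to a constant
  - x² < 16: restricts x to |x| ≤ 3

Direct contradiction: the bounds on x require x ≥ -3 and x ≤ -9 simultaneously, which is empty.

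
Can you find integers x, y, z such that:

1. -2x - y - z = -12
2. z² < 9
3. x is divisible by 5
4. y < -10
Yes

Take x = 15, y = -20, z = 2. Substituting into each constraint:
  (1) -2(15) + 20 + (-2) = -12 ✓
  (2) z² = (2)² = 4, and 4 < 9 ✓
  (3) 15 = 5 × 3, remainder 0 ✓
  (4) -20 < -10 ✓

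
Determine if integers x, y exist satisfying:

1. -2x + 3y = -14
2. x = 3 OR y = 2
Yes

Take x = 10, y = 2. Substituting into each constraint:
  (1) -2(10) + 3(2) = -14 ✓
  (2) y = 2, target 2 ✓ (second branch holds)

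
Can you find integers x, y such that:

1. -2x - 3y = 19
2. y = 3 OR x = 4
Yes

Take x = 4, y = -9. Substituting into each constraint:
  (1) -2(4) - 3(-9) = 19 ✓
  (2) x = 4, target 4 ✓ (second branch holds)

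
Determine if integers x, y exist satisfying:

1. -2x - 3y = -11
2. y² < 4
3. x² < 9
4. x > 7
No

A contradictory subset is {x² < 9, x > 7}. No integer assignment can satisfy these jointly:

  - x² < 9: restricts x to |x| ≤ 2
  - x > 7: bounds one variable relative to a constant

Direct contradiction: the bounds on x require x ≥ 8 and x ≤ 2 simultaneously, which is empty.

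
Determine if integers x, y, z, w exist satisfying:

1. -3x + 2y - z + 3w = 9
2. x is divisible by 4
Yes

Take x = 0, y = 0, z = 0, w = 3. Substituting into each constraint:
  (1) -3(0) + 2(0) + 0 + 3(3) = 9 ✓
  (2) 0 = 4 × 0, remainder 0 ✓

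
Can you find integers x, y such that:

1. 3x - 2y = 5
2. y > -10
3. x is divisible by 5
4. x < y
Yes

Take x = 15, y = 20. Substituting into each constraint:
  (1) 3(15) - 2(20) = 5 ✓
  (2) 20 > -10 ✓
  (3) 15 = 5 × 3, remainder 0 ✓
  (4) 15 < 20 ✓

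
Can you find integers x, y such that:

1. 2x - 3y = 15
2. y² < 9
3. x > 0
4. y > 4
No

A contradictory subset is {y² < 9, y > 4}. No integer assignment can satisfy these jointly:

  - y² < 9: restricts y to |y| ≤ 2
  - y > 4: bounds one variable relative to a constant

Direct contradiction: the bounds on y require y ≥ 5 and y ≤ 2 simultaneously, which is empty.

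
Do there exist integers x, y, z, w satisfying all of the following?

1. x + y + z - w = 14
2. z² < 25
Yes

Take x = 0, y = 0, z = 0, w = -14. Substituting into each constraint:
  (1) 0 + 0 + 0 + 14 = 14 ✓
  (2) z² = (0)² = 0, and 0 < 25 ✓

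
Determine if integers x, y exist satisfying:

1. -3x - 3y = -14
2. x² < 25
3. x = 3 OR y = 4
No

Even the single constraint (-3x - 3y = -14) is infeasible over the integers.

  - -3x - 3y = -14: every term on the left is divisible by 3, so the LHS ≡ 0 (mod 3), but the RHS -14 is not — no integer solution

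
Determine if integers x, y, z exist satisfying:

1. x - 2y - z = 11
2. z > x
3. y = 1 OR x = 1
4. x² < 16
Yes

Take x = 1, y = -6, z = 2. Substituting into each constraint:
  (1) 1 - 2(-6) + (-2) = 11 ✓
  (2) 2 > 1 ✓
  (3) x = 1, target 1 ✓ (second branch holds)
  (4) x² = (1)² = 1, and 1 < 16 ✓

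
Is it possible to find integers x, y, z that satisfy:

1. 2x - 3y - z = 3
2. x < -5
Yes

Take x = -6, y = -5, z = 0. Substituting into each constraint:
  (1) 2(-6) - 3(-5) + 0 = 3 ✓
  (2) -6 < -5 ✓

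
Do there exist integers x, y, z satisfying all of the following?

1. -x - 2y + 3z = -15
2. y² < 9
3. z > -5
Yes

Take x = 3, y = 0, z = -4. Substituting into each constraint:
  (1) (-3) - 2(0) + 3(-4) = -15 ✓
  (2) y² = (0)² = 0, and 0 < 9 ✓
  (3) -4 > -5 ✓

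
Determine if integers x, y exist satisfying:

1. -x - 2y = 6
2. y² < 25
Yes

Take x = -6, y = 0. Substituting into each constraint:
  (1) 6 - 2(0) = 6 ✓
  (2) y² = (0)² = 0, and 0 < 25 ✓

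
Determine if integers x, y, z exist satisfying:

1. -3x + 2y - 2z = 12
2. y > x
Yes

Take x = 0, y = 1, z = -5. Substituting into each constraint:
  (1) -3(0) + 2(1) - 2(-5) = 12 ✓
  (2) 1 > 0 ✓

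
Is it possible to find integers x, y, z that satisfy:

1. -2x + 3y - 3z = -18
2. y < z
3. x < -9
Yes

Take x = -12, y = 0, z = 14. Substituting into each constraint:
  (1) -2(-12) + 3(0) - 3(14) = -18 ✓
  (2) 0 < 14 ✓
  (3) -12 < -9 ✓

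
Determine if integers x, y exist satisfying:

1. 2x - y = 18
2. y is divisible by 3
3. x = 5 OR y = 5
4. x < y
No

A contradictory subset is {2x - y = 18, x = 5 OR y = 5, x < y}. No integer assignment can satisfy these jointly:

  - 2x - y = 18: is a linear equation tying the variables together
  - x = 5 OR y = 5: forces a choice: either x = 5 or y = 5
  - x < y: bounds one variable relative to another variable

Split on the disjunction (x = 5 OR y = 5):
  • If x = 5: the equation forces y = -8, giving (x, y) = (5, -8), which violates y > x.
  • If y = 5: with y = 5, every remaining term of the linear equation is divisible by 2, so the left side is ≡ 0 (mod 2); but the right side 23 ≡ 1 (mod 2). No integers can satisfy it.
Both branches are infeasible, so the system has no integer solution.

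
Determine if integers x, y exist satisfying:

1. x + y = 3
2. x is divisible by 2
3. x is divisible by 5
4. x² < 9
Yes

Take x = 0, y = 3. Substituting into each constraint:
  (1) 0 + 3 = 3 ✓
  (2) 0 = 2 × 0, remainder 0 ✓
  (3) 0 = 5 × 0, remainder 0 ✓
  (4) x² = (0)² = 0, and 0 < 9 ✓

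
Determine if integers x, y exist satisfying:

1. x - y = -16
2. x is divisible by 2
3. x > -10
Yes

Take x = 0, y = 16. Substituting into each constraint:
  (1) 0 + (-16) = -16 ✓
  (2) 0 = 2 × 0, remainder 0 ✓
  (3) 0 > -10 ✓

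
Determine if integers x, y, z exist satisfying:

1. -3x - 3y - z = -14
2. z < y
Yes

Take x = 5, y = 0, z = -1. Substituting into each constraint:
  (1) -3(5) - 3(0) + 1 = -14 ✓
  (2) -1 < 0 ✓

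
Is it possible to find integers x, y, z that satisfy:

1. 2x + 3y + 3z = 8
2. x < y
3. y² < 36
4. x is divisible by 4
Yes

Take x = 4, y = 5, z = -5. Substituting into each constraint:
  (1) 2(4) + 3(5) + 3(-5) = 8 ✓
  (2) 4 < 5 ✓
  (3) y² = (5)² = 25, and 25 < 36 ✓
  (4) 4 = 4 × 1, remainder 0 ✓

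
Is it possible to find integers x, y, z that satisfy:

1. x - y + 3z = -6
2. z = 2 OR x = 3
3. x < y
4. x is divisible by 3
Yes

Take x = 0, y = 12, z = 2. Substituting into each constraint:
  (1) 0 + (-12) + 3(2) = -6 ✓
  (2) z = 2, target 2 ✓ (first branch holds)
  (3) 0 < 12 ✓
  (4) 0 = 3 × 0, remainder 0 ✓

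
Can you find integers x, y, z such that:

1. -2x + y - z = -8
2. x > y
Yes

Take x = 0, y = -1, z = 7. Substituting into each constraint:
  (1) -2(0) + (-1) + (-7) = -8 ✓
  (2) 0 > -1 ✓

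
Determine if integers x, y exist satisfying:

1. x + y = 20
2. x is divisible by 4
Yes

Take x = 0, y = 20. Substituting into each constraint:
  (1) 0 + 20 = 20 ✓
  (2) 0 = 4 × 0, remainder 0 ✓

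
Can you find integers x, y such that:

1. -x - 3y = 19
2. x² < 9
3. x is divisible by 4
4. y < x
No

A contradictory subset is {-x - 3y = 19, x² < 9, x is divisible by 4}. No integer assignment can satisfy these jointly:

  - -x - 3y = 19: is a linear equation tying the variables together
  - x² < 9: restricts x to |x| ≤ 2
  - x is divisible by 4: restricts x to multiples of 4

The bounds confine x to {0} with 4 | x. For each value, substitute into the equation:
  • x = 0: the equation gives -3y = 19, so y would not be an integer.
Every case fails, so no integer solution exists.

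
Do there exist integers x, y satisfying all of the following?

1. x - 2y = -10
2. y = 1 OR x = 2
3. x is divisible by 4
Yes

Take x = -8, y = 1. Substituting into each constraint:
  (1) (-8) - 2(1) = -10 ✓
  (2) y = 1, target 1 ✓ (first branch holds)
  (3) -8 = 4 × -2, remainder 0 ✓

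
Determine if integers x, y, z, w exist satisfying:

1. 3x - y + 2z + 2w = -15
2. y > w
Yes

Take x = -5, y = 2, z = 0, w = 1. Substituting into each constraint:
  (1) 3(-5) + (-2) + 2(0) + 2(1) = -15 ✓
  (2) 2 > 1 ✓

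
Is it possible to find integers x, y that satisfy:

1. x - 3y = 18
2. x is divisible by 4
Yes

Take x = 0, y = -6. Substituting into each constraint:
  (1) 0 - 3(-6) = 18 ✓
  (2) 0 = 4 × 0, remainder 0 ✓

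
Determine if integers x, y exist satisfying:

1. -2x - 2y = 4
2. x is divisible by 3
Yes

Take x = 0, y = -2. Substituting into each constraint:
  (1) -2(0) - 2(-2) = 4 ✓
  (2) 0 = 3 × 0, remainder 0 ✓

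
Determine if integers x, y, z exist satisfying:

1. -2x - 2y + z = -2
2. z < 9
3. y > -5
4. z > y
Yes

Take x = 2, y = -1, z = 0. Substituting into each constraint:
  (1) -2(2) - 2(-1) + 0 = -2 ✓
  (2) 0 < 9 ✓
  (3) -1 > -5 ✓
  (4) 0 > -1 ✓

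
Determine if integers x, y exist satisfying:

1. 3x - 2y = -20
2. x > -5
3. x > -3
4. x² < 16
Yes

Take x = -2, y = 7. Substituting into each constraint:
  (1) 3(-2) - 2(7) = -20 ✓
  (2) -2 > -5 ✓
  (3) -2 > -3 ✓
  (4) x² = (-2)² = 4, and 4 < 16 ✓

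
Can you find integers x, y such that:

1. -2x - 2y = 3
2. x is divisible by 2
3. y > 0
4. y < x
No

Even the single constraint (-2x - 2y = 3) is infeasible over the integers.

  - -2x - 2y = 3: every term on the left is divisible by 2, so the LHS ≡ 0 (mod 2), but the RHS 3 is not — no integer solution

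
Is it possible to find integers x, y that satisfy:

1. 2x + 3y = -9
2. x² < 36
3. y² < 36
Yes

Take x = 0, y = -3. Substituting into each constraint:
  (1) 2(0) + 3(-3) = -9 ✓
  (2) x² = (0)² = 0, and 0 < 36 ✓
  (3) y² = (-3)² = 9, and 9 < 36 ✓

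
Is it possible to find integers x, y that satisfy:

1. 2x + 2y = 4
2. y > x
Yes

Take x = 0, y = 2. Substituting into each constraint:
  (1) 2(0) + 2(2) = 4 ✓
  (2) 2 > 0 ✓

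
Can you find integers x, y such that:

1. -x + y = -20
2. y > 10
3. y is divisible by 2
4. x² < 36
No

A contradictory subset is {-x + y = -20, y > 10, x² < 36}. No integer assignment can satisfy these jointly:

  - -x + y = -20: is a linear equation tying the variables together
  - y > 10: bounds one variable relative to a constant
  - x² < 36: restricts x to |x| ≤ 5

Range argument: with x ∈ [-5, 5], y ∈ [11, ∞], the left side of the equation is at least 6, but the right side is -20 < 6. No integer solution exists.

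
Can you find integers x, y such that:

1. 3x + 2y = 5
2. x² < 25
Yes

Take x = 1, y = 1. Substituting into each constraint:
  (1) 3(1) + 2(1) = 5 ✓
  (2) x² = (1)² = 1, and 1 < 25 ✓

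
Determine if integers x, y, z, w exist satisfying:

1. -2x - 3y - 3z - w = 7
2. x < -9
Yes

Take x = -10, y = 4, z = 0, w = 1. Substituting into each constraint:
  (1) -2(-10) - 3(4) - 3(0) + (-1) = 7 ✓
  (2) -10 < -9 ✓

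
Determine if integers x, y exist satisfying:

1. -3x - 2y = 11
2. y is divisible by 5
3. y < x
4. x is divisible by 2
No

A contradictory subset is {-3x - 2y = 11, x is divisible by 2}. No integer assignment can satisfy these jointly:

  - -3x - 2y = 11: is a linear equation tying the variables together
  - x is divisible by 2: restricts x to multiples of 2

Modular obstruction: writing x = 2x', every remaining term of the linear equation is divisible by 2, so the left side is ≡ 0 (mod 2); but the right side 11 ≡ 1 (mod 2). No integers can satisfy it.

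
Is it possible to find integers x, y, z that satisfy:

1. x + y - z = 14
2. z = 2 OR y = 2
Yes

Take x = 12, y = 2, z = 0. Substituting into each constraint:
  (1) 12 + 2 + 0 = 14 ✓
  (2) y = 2, target 2 ✓ (second branch holds)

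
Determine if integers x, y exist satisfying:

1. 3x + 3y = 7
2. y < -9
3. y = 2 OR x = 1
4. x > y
No

Even the single constraint (3x + 3y = 7) is infeasible over the integers.

  - 3x + 3y = 7: every term on the left is divisible by 3, so the LHS ≡ 0 (mod 3), but the RHS 7 is not — no integer solution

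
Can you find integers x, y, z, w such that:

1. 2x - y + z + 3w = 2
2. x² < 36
Yes

Take x = 1, y = 0, z = 0, w = 0. Substituting into each constraint:
  (1) 2(1) + 0 + 0 + 3(0) = 2 ✓
  (2) x² = (1)² = 1, and 1 < 36 ✓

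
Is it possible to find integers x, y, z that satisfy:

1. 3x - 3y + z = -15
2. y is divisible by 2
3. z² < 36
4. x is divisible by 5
Yes

Take x = 0, y = 6, z = 3. Substituting into each constraint:
  (1) 3(0) - 3(6) + 3 = -15 ✓
  (2) 6 = 2 × 3, remainder 0 ✓
  (3) z² = (3)² = 9, and 9 < 36 ✓
  (4) 0 = 5 × 0, remainder 0 ✓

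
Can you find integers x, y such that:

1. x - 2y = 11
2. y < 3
Yes

Take x = 1, y = -5. Substituting into each constraint:
  (1) 1 - 2(-5) = 11 ✓
  (2) -5 < 3 ✓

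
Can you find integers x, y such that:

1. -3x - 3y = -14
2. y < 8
No

Even the single constraint (-3x - 3y = -14) is infeasible over the integers.

  - -3x - 3y = -14: every term on the left is divisible by 3, so the LHS ≡ 0 (mod 3), but the RHS -14 is not — no integer solution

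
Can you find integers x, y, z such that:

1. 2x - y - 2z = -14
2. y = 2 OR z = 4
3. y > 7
Yes

Take x = 1, y = 8, z = 4. Substituting into each constraint:
  (1) 2(1) + (-8) - 2(4) = -14 ✓
  (2) z = 4, target 4 ✓ (second branch holds)
  (3) 8 > 7 ✓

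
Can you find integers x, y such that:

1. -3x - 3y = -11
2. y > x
No

Even the single constraint (-3x - 3y = -11) is infeasible over the integers.

  - -3x - 3y = -11: every term on the left is divisible by 3, so the LHS ≡ 0 (mod 3), but the RHS -11 is not — no integer solution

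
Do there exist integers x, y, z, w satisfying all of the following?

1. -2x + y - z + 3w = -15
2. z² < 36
Yes

Take x = 0, y = 0, z = 0, w = -5. Substituting into each constraint:
  (1) -2(0) + 0 + 0 + 3(-5) = -15 ✓
  (2) z² = (0)² = 0, and 0 < 36 ✓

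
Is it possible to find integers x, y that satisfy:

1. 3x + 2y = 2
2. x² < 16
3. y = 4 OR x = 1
Yes

Take x = -2, y = 4. Substituting into each constraint:
  (1) 3(-2) + 2(4) = 2 ✓
  (2) x² = (-2)² = 4, and 4 < 16 ✓
  (3) y = 4, target 4 ✓ (first branch holds)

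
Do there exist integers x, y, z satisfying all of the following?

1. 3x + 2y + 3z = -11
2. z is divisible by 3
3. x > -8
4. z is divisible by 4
Yes

Take x = -5, y = 2, z = 0. Substituting into each constraint:
  (1) 3(-5) + 2(2) + 3(0) = -11 ✓
  (2) 0 = 3 × 0, remainder 0 ✓
  (3) -5 > -8 ✓
  (4) 0 = 4 × 0, remainder 0 ✓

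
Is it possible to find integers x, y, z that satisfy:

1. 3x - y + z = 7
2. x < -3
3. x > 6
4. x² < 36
No

A contradictory subset is {x < -3, x > 6}. No integer assignment can satisfy these jointly:

  - x < -3: bounds one variable relative to a constant
  - x > 6: bounds one variable relative to a constant

Direct contradiction: the bounds on x require x ≥ 7 and x ≤ -4 simultaneously, which is empty.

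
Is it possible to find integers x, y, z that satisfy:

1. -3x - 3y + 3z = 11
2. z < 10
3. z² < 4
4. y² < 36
No

Even the single constraint (-3x - 3y + 3z = 11) is infeasible over the integers.

  - -3x - 3y + 3z = 11: every term on the left is divisible by 3, so the LHS ≡ 0 (mod 3), but the RHS 11 is not — no integer solution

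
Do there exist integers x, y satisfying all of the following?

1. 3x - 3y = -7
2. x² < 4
No

Even the single constraint (3x - 3y = -7) is infeasible over the integers.

  - 3x - 3y = -7: every term on the left is divisible by 3, so the LHS ≡ 0 (mod 3), but the RHS -7 is not — no integer solution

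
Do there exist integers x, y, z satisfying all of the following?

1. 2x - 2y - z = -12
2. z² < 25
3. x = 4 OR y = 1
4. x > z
Yes

Take x = 4, y = 10, z = 0. Substituting into each constraint:
  (1) 2(4) - 2(10) + 0 = -12 ✓
  (2) z² = (0)² = 0, and 0 < 25 ✓
  (3) x = 4, target 4 ✓ (first branch holds)
  (4) 4 > 0 ✓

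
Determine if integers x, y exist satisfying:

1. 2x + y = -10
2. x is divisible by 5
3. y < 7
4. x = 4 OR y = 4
No

A contradictory subset is {2x + y = -10, x is divisible by 5, x = 4 OR y = 4}. No integer assignment can satisfy these jointly:

  - 2x + y = -10: is a linear equation tying the variables together
  - x is divisible by 5: restricts x to multiples of 5
  - x = 4 OR y = 4: forces a choice: either x = 4 or y = 4

Split on the disjunction (x = 4 OR y = 4):
  • If x = 4: this contradicts the divisibility constraint — 4 is not a multiple of 5.
  • If y = 4: with y = 4, writing x = 5x', every remaining term of the linear equation is divisible by 10, so the left side is ≡ 0 (mod 10); but the right side -14 ≡ 6 (mod 10). No integers can satisfy it.
Both branches are infeasible, so the system has no integer solution.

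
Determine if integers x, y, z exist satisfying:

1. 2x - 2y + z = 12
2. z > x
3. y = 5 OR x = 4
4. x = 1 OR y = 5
Yes

Take x = 7, y = 5, z = 8. Substituting into each constraint:
  (1) 2(7) - 2(5) + 8 = 12 ✓
  (2) 8 > 7 ✓
  (3) y = 5, target 5 ✓ (first branch holds)
  (4) y = 5, target 5 ✓ (second branch holds)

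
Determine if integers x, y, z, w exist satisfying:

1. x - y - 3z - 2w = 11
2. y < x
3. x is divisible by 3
Yes

Take x = 0, y = -1, z = 0, w = -5. Substituting into each constraint:
  (1) 0 + 1 - 3(0) - 2(-5) = 11 ✓
  (2) -1 < 0 ✓
  (3) 0 = 3 × 0, remainder 0 ✓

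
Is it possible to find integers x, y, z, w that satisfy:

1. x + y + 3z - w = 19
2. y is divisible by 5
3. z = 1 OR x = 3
Yes

Take x = 3, y = 0, z = 5, w = -1. Substituting into each constraint:
  (1) 3 + 0 + 3(5) + 1 = 19 ✓
  (2) 0 = 5 × 0, remainder 0 ✓
  (3) x = 3, target 3 ✓ (second branch holds)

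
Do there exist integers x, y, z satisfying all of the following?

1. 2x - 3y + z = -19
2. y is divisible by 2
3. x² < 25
Yes

Take x = 1, y = 8, z = 3. Substituting into each constraint:
  (1) 2(1) - 3(8) + 3 = -19 ✓
  (2) 8 = 2 × 4, remainder 0 ✓
  (3) x² = (1)² = 1, and 1 < 25 ✓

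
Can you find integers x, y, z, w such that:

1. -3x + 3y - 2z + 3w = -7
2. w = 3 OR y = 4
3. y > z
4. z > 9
Yes

Take x = 10, y = 12, z = 11, w = 3. Substituting into each constraint:
  (1) -3(10) + 3(12) - 2(11) + 3(3) = -7 ✓
  (2) w = 3, target 3 ✓ (first branch holds)
  (3) 12 > 11 ✓
  (4) 11 > 9 ✓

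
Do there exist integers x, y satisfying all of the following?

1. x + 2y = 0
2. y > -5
Yes

Take x = 0, y = 0. Substituting into each constraint:
  (1) 0 + 2(0) = 0 ✓
  (2) 0 > -5 ✓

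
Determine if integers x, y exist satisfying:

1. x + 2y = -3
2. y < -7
Yes

Take x = 13, y = -8. Substituting into each constraint:
  (1) 13 + 2(-8) = -3 ✓
  (2) -8 < -7 ✓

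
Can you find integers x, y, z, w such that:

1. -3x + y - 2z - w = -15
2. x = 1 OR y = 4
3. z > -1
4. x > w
Yes

Take x = 1, y = -12, z = 0, w = 0. Substituting into each constraint:
  (1) -3(1) + (-12) - 2(0) + 0 = -15 ✓
  (2) x = 1, target 1 ✓ (first branch holds)
  (3) 0 > -1 ✓
  (4) 1 > 0 ✓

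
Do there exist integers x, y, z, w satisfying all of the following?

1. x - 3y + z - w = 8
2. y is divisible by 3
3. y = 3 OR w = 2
Yes

Take x = 0, y = 3, z = 17, w = 0. Substituting into each constraint:
  (1) 0 - 3(3) + 17 + 0 = 8 ✓
  (2) 3 = 3 × 1, remainder 0 ✓
  (3) y = 3, target 3 ✓ (first branch holds)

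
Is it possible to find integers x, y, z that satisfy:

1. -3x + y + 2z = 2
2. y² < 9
Yes

Take x = 0, y = 2, z = 0. Substituting into each constraint:
  (1) -3(0) + 2 + 2(0) = 2 ✓
  (2) y² = (2)² = 4, and 4 < 9 ✓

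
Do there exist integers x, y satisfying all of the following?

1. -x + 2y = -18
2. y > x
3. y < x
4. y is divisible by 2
No

A contradictory subset is {y > x, y < x}. No integer assignment can satisfy these jointly:

  - y > x: bounds one variable relative to another variable
  - y < x: bounds one variable relative to another variable

Direct contradiction: y > x and x > y cannot both hold.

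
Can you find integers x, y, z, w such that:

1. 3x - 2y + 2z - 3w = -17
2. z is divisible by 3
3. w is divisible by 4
Yes

Take x = 1, y = 10, z = 0, w = 0. Substituting into each constraint:
  (1) 3(1) - 2(10) + 2(0) - 3(0) = -17 ✓
  (2) 0 = 3 × 0, remainder 0 ✓
  (3) 0 = 4 × 0, remainder 0 ✓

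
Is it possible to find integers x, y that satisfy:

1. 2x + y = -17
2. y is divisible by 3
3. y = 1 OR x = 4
No

The full constraint system is jointly infeasible over the integers. Each constraint and what it forces:

  - 2x + y = -17: is a linear equation tying the variables together
  - y is divisible by 3: restricts y to multiples of 3
  - y = 1 OR x = 4: forces a choice: either y = 1 or x = 4

Split on the disjunction (y = 1 OR x = 4):
  • If y = 1: this contradicts the divisibility constraint — 1 is not a multiple of 3.
  • If x = 4: with x = 4, writing y = 3y', every remaining term of the linear equation is divisible by 3, so the left side is ≡ 0 (mod 3); but the right side -25 ≡ 2 (mod 3). No integers can satisfy it.
Both branches are infeasible, so the system has no integer solution.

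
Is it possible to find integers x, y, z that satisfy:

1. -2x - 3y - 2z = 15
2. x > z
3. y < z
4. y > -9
Yes

Take x = 2, y = -7, z = 1. Substituting into each constraint:
  (1) -2(2) - 3(-7) - 2(1) = 15 ✓
  (2) 2 > 1 ✓
  (3) -7 < 1 ✓
  (4) -7 > -9 ✓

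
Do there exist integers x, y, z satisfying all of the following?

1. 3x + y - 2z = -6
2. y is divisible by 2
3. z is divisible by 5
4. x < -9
Yes

Take x = -12, y = 0, z = -15. Substituting into each constraint:
  (1) 3(-12) + 0 - 2(-15) = -6 ✓
  (2) 0 = 2 × 0, remainder 0 ✓
  (3) -15 = 5 × -3, remainder 0 ✓
  (4) -12 < -9 ✓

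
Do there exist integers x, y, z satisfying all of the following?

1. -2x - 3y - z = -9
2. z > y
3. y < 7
Yes

Take x = 6, y = -1, z = 0. Substituting into each constraint:
  (1) -2(6) - 3(-1) + 0 = -9 ✓
  (2) 0 > -1 ✓
  (3) -1 < 7 ✓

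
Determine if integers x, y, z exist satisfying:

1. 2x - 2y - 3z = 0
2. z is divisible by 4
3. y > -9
Yes

Take x = 0, y = 0, z = 0. Substituting into each constraint:
  (1) 2(0) - 2(0) - 3(0) = 0 ✓
  (2) 0 = 4 × 0, remainder 0 ✓
  (3) 0 > -9 ✓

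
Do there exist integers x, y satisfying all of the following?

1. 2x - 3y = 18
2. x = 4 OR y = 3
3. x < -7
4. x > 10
No

A contradictory subset is {x < -7, x > 10}. No integer assignment can satisfy these jointly:

  - x < -7: bounds one variable relative to a constant
  - x > 10: bounds one variable relative to a constant

Direct contradiction: the bounds on x require x ≥ 11 and x ≤ -8 simultaneously, which is empty.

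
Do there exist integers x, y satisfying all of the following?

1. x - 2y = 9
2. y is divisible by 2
Yes

Take x = 9, y = 0. Substituting into each constraint:
  (1) 9 - 2(0) = 9 ✓
  (2) 0 = 2 × 0, remainder 0 ✓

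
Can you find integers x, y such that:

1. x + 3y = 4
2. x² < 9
Yes

Take x = 1, y = 1. Substituting into each constraint:
  (1) 1 + 3(1) = 4 ✓
  (2) x² = (1)² = 1, and 1 < 9 ✓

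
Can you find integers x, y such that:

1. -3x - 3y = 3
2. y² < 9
Yes

Take x = -1, y = 0. Substituting into each constraint:
  (1) -3(-1) - 3(0) = 3 ✓
  (2) y² = (0)² = 0, and 0 < 9 ✓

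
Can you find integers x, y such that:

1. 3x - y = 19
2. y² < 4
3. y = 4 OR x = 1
No

The full constraint system is jointly infeasible over the integers. Each constraint and what it forces:

  - 3x - y = 19: is a linear equation tying the variables together
  - y² < 4: restricts y to |y| ≤ 1
  - y = 4 OR x = 1: forces a choice: either y = 4 or x = 1

Split on the disjunction (y = 4 OR x = 1):
  • If y = 4: this contradicts y² < 4, which requires |y| ≤ 1.
  • If x = 1: the equation forces y = -16, but y² < 4 requires |y| ≤ 1.
Both branches are infeasible, so the system has no integer solution.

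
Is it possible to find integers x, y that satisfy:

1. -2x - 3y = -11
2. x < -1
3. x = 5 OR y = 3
No

The full constraint system is jointly infeasible over the integers. Each constraint and what it forces:

  - -2x - 3y = -11: is a linear equation tying the variables together
  - x < -1: bounds one variable relative to a constant
  - x = 5 OR y = 3: forces a choice: either x = 5 or y = 3

Split on the disjunction (x = 5 OR y = 3):
  • If x = 5: this contradicts the bound x ≤ -2.
  • If y = 3: the equation forces x = 1, which contradicts the bound x ≤ -2.
Both branches are infeasible, so the system has no integer solution.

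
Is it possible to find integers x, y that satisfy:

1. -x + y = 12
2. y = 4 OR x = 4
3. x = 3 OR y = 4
Yes

Take x = -8, y = 4. Substituting into each constraint:
  (1) 8 + 4 = 12 ✓
  (2) y = 4, target 4 ✓ (first branch holds)
  (3) y = 4, target 4 ✓ (second branch holds)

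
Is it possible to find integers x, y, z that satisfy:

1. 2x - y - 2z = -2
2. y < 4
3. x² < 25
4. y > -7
Yes

Take x = 0, y = 2, z = 0. Substituting into each constraint:
  (1) 2(0) + (-2) - 2(0) = -2 ✓
  (2) 2 < 4 ✓
  (3) x² = (0)² = 0, and 0 < 25 ✓
  (4) 2 > -7 ✓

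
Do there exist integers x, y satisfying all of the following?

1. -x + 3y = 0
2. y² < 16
Yes

Take x = 0, y = 0. Substituting into each constraint:
  (1) 0 + 3(0) = 0 ✓
  (2) y² = (0)² = 0, and 0 < 16 ✓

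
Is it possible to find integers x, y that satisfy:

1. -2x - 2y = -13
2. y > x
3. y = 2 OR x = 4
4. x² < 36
No

Even the single constraint (-2x - 2y = -13) is infeasible over the integers.

  - -2x - 2y = -13: every term on the left is divisible by 2, so the LHS ≡ 0 (mod 2), but the RHS -13 is not — no integer solution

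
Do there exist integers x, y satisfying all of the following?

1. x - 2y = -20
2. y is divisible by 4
Yes

Take x = -20, y = 0. Substituting into each constraint:
  (1) (-20) - 2(0) = -20 ✓
  (2) 0 = 4 × 0, remainder 0 ✓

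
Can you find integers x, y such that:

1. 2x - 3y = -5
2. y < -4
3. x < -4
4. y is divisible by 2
No

A contradictory subset is {2x - 3y = -5, y is divisible by 2}. No integer assignment can satisfy these jointly:

  - 2x - 3y = -5: is a linear equation tying the variables together
  - y is divisible by 2: restricts y to multiples of 2

Modular obstruction: writing y = 2y', every remaining term of the linear equation is divisible by 2, so the left side is ≡ 0 (mod 2); but the right side -5 ≡ 1 (mod 2). No integers can satisfy it.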